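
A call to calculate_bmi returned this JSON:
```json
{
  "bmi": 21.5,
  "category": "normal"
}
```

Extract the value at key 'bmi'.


21.5


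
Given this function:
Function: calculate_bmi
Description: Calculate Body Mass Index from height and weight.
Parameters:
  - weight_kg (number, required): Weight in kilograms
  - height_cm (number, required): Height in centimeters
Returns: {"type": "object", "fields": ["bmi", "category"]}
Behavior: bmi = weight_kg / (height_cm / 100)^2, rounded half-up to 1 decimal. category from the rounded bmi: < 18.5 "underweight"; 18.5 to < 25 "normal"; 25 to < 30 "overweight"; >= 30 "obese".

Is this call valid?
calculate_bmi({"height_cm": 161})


Checking required parameters...
Missing required parameter: weight_kg
Invalid - missing required parameter 'weight_kg'


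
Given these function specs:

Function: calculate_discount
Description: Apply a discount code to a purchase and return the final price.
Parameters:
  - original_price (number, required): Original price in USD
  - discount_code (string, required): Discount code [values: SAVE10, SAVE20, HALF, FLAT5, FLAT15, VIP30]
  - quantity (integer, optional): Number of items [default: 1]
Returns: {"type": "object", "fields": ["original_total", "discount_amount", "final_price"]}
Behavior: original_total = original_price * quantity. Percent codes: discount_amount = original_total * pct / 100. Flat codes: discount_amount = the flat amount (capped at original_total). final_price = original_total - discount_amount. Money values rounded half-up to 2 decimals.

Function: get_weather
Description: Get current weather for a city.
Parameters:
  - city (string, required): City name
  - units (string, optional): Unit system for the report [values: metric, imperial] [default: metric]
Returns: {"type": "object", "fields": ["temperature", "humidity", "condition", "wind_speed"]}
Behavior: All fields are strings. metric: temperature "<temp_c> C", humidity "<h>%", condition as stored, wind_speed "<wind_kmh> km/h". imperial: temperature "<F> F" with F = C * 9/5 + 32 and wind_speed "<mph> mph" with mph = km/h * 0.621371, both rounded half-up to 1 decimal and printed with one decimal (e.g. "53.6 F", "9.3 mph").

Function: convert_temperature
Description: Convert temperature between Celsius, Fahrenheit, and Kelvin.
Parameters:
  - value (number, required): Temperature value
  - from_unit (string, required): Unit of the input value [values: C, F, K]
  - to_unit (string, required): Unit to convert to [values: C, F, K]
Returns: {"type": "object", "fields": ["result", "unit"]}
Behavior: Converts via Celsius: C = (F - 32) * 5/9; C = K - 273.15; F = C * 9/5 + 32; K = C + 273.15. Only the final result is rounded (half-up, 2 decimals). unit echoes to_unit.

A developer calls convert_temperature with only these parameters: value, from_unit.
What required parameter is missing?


Required parameters: value, from_unit, to_unit
Provided: value, from_unit
Missing: to_unit
to_unit


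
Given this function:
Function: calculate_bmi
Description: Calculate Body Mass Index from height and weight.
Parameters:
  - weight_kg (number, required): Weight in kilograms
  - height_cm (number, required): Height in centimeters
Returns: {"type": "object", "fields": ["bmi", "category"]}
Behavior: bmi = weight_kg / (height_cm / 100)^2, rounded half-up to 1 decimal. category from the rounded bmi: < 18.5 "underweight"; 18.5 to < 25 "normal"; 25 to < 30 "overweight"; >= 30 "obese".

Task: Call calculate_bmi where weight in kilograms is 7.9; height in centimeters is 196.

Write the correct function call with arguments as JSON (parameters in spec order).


Mapping each described value to its parameter name:
  'Weight in kilograms' -> weight_kg = 7.9
  'Height in centimeters' -> height_cm = 196
calculate_bmi({"weight_kg": 7.9, "height_cm": 196})


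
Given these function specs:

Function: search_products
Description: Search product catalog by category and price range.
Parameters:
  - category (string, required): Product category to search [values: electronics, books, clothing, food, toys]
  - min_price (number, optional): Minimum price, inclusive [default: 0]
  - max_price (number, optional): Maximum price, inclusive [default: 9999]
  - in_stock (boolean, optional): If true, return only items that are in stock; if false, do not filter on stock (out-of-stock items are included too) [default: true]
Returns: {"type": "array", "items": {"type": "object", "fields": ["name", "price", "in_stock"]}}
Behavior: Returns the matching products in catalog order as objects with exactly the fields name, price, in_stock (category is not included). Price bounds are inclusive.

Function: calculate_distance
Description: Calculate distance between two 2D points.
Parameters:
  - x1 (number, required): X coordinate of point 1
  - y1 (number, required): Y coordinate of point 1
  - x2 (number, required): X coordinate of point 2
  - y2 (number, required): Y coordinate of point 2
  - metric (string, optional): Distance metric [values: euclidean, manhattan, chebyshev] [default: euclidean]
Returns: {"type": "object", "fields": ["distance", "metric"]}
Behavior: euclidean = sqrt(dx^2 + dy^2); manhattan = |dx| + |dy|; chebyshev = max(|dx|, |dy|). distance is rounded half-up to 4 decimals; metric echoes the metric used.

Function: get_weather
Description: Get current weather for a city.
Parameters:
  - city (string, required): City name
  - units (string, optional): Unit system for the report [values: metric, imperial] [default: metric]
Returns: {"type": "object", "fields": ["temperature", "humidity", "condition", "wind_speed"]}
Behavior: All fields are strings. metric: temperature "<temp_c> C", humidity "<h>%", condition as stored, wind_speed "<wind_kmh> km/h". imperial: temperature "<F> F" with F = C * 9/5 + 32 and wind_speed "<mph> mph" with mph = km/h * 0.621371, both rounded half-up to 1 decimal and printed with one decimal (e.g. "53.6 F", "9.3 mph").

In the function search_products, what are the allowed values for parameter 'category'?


The search_products spec declares:
  - category (string, required): Product category to search [values: electronics, books, clothing, food, toys]
Allowed values:
electronics, books, clothing, food, toys


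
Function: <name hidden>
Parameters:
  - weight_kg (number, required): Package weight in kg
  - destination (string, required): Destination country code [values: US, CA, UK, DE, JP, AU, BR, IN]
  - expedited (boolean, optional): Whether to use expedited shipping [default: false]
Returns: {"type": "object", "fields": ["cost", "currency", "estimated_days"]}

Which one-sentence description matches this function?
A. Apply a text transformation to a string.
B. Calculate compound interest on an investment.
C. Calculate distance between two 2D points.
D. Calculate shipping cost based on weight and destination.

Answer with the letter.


Parameters weight_kg, destination, expedited and return ["cost", "currency", "estimated_days"] fit: Calculate shipping cost based on weight and destination.
D


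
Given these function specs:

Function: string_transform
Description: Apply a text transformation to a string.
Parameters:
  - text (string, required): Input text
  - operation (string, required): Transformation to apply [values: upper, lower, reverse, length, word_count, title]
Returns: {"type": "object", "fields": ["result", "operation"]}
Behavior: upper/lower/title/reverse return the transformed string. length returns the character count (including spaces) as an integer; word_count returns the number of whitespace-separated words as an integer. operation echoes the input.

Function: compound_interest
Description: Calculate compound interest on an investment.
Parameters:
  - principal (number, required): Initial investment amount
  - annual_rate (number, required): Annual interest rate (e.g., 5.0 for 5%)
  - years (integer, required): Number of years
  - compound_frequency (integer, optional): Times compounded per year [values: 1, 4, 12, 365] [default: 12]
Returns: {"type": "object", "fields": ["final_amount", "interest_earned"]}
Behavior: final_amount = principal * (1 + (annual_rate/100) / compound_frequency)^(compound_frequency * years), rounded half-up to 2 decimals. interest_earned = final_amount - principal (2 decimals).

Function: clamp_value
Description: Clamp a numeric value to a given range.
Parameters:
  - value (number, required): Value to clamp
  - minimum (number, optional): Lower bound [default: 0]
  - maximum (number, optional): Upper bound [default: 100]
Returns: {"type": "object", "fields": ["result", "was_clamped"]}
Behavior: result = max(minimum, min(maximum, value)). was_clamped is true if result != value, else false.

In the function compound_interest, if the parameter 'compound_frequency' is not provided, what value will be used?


The compound_interest spec declares:
  - compound_frequency (integer, optional): Times compounded per year [values: 1, 4, 12, 365] [default: 12]
Default:
12


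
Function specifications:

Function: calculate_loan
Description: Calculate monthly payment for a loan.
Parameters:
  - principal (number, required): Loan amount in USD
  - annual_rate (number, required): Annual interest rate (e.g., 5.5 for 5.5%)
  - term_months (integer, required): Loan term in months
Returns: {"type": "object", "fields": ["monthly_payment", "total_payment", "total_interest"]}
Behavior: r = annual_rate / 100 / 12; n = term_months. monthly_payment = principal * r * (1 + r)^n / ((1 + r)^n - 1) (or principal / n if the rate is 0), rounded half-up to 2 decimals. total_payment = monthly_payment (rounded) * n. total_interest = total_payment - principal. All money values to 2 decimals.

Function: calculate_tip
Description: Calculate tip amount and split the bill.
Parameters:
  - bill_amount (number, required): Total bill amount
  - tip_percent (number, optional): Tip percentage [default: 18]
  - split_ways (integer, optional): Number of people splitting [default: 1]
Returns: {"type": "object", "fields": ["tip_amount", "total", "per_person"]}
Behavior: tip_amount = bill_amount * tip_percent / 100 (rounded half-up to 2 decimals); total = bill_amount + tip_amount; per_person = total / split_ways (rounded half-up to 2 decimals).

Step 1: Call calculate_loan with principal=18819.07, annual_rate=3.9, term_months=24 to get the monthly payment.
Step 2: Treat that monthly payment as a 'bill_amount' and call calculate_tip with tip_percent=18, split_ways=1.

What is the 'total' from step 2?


Step 1: calculate_loan(principal=18819.07, annual_rate=3.9, term_months=24)
  r = 3.9 / 100 / 12 = 0.00325 (keep full precision)
  (1 + r)^24 = 1.08098593
  monthly_payment = 18819.07 * 0.00325 * 1.08098593 / (1.08098593 - 1) = 816.379292 -> 816.38
  total_payment = 816.38 * 24 = 19593.12
  total_interest = 19593.12 - 18819.07 = 774.05
  -> monthly_payment = 816.38
Step 2: calculate_tip(bill_amount=816.38, tip_percent=18, split_ways=1)
  tip_amount = 816.38 * 18/100 = 146.9484 -> 146.95
  total = 816.38 + 146.95 = 963.33
  per_person = 963.33 / 1 = 963.33 -> 963.33
  -> total = 963.33
$963.33


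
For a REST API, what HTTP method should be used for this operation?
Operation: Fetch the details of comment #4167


GET = read, POST = create, PUT = update/replace, DELETE = remove
This operation is a read.
GET


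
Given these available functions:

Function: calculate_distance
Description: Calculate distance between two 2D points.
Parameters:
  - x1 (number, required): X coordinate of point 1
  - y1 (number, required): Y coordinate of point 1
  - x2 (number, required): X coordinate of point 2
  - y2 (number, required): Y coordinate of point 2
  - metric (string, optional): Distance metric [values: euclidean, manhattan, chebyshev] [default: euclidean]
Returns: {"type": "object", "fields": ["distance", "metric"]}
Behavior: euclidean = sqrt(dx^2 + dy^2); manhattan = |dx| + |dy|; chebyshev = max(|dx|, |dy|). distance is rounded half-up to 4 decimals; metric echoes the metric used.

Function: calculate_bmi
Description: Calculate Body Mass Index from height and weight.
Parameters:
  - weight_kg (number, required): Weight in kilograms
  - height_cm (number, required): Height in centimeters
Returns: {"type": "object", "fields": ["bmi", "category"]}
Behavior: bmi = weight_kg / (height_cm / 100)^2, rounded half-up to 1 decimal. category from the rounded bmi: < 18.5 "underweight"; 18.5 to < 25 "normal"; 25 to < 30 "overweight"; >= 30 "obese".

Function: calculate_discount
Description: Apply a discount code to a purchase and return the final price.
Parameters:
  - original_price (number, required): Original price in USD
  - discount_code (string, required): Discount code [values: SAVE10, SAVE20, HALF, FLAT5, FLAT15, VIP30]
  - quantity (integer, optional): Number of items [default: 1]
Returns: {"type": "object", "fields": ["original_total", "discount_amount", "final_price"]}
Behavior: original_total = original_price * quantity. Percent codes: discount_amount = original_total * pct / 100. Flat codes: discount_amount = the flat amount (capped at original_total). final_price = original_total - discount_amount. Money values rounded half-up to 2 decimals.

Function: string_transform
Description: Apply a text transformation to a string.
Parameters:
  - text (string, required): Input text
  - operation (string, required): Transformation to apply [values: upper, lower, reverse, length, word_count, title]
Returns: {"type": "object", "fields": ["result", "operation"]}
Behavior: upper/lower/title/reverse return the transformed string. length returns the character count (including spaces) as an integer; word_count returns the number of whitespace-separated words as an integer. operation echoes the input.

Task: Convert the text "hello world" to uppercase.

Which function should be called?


The task needs a function whose description is: Apply a text transformation to a string.
string_transform


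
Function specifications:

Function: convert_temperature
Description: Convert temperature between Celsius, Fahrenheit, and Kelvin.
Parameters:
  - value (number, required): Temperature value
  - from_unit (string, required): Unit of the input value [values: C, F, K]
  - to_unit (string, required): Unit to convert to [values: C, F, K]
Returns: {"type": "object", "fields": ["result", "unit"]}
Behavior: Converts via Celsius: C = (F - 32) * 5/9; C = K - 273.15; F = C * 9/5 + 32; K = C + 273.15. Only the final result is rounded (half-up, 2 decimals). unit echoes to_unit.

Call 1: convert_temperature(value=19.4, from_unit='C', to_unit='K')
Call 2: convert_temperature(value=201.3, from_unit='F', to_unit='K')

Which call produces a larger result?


Call 1:
  Input already in C: 19.4
  To K: 19.4 + 273.15 = 292.55
  Round to 2 decimals: 292.55
  -> 292.55 K
Call 2:
  To C: (201.3 - 32) * 5/9 = 94.055556
  To K: 94.055556 + 273.15 = 367.205556
  Round to 2 decimals: 367.21
  -> 367.21 K
Call 2 (367.21 K)


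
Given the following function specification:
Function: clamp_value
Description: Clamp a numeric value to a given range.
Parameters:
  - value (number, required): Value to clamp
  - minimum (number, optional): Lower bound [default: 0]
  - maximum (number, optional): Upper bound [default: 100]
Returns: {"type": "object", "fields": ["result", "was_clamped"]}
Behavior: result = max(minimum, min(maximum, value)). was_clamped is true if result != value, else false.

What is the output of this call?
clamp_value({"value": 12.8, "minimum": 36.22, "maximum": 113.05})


result = max(36.22, min(113.05, 12.8)) = max(36.22, 12.8) = 36.22
was_clamped = (36.22 != 12.8) = true
Output:
{"result": 36.22, "was_clamped": true}


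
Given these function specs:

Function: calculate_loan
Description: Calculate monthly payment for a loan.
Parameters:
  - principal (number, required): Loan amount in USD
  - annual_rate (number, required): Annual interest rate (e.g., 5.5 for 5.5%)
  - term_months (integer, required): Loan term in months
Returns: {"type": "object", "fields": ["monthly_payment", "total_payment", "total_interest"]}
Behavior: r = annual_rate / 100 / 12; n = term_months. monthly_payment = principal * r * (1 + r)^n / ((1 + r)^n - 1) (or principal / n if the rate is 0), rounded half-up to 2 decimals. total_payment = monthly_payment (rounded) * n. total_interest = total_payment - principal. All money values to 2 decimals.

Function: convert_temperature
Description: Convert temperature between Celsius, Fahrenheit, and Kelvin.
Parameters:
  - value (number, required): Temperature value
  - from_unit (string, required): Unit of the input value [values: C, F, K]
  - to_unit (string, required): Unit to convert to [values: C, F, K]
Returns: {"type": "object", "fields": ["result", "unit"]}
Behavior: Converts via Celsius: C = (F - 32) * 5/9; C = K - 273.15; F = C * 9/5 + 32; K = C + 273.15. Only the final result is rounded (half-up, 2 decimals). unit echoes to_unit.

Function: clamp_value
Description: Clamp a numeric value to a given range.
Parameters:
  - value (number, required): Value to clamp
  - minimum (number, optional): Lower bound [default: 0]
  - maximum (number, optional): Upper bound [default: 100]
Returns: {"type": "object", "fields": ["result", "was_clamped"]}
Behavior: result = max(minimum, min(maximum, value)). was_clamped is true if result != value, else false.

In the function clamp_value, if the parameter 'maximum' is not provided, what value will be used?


The clamp_value spec declares:
  - maximum (number, optional): Upper bound [default: 100]
Default:
100


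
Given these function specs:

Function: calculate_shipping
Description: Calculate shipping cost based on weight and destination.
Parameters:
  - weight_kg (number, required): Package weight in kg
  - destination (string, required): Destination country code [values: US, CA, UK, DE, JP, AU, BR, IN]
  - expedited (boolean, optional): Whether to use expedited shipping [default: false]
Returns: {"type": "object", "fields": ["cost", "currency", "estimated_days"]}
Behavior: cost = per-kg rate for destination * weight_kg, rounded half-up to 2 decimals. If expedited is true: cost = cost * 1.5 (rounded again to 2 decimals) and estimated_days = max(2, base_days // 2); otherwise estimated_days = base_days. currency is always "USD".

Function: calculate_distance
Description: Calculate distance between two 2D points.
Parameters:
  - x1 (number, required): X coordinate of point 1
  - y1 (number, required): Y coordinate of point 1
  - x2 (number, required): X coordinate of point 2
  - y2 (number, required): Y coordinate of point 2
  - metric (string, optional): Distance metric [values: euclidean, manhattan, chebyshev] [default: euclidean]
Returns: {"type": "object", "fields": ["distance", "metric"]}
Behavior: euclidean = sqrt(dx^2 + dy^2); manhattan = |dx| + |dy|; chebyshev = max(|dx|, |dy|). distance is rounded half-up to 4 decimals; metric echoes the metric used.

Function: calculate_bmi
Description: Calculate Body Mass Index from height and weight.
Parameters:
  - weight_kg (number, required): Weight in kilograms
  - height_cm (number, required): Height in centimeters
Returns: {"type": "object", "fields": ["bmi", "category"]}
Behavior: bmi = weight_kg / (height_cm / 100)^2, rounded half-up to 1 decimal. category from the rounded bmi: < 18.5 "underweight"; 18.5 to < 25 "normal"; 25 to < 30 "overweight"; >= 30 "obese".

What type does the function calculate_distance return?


The calculate_distance spec declares Returns: {"type": "object", "fields": ["distance", "metric"]}
Type:
object


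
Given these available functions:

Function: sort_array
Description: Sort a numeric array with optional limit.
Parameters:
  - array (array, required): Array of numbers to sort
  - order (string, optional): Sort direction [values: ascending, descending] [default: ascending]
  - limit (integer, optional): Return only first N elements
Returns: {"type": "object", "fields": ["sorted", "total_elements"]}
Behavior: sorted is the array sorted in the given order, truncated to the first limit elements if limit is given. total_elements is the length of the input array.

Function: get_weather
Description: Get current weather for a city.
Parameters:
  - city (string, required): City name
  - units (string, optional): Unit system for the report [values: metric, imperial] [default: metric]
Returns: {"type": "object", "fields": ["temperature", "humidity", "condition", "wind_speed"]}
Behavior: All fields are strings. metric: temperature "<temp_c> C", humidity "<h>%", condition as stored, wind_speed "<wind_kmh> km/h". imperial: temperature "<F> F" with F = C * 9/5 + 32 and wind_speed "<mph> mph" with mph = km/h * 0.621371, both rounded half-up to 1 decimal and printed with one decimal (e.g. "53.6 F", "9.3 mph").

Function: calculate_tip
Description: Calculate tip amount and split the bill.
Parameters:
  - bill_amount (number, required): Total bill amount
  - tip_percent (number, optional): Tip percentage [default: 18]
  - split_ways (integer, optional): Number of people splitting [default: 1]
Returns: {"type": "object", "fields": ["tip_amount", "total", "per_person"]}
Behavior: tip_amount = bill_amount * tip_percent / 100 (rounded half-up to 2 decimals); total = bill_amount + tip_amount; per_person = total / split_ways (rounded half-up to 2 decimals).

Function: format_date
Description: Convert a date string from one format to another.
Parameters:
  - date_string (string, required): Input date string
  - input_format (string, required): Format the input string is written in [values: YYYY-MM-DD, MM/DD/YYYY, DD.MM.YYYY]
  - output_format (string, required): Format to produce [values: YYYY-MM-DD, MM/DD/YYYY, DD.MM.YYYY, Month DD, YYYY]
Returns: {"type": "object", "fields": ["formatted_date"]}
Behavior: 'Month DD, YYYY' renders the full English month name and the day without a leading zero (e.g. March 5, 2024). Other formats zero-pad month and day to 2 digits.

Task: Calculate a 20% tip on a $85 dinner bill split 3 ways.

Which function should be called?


The task needs a function whose description is: Calculate tip amount and split the bill.
calculate_tip


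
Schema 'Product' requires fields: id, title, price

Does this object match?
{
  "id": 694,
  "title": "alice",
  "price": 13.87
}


Checking required fields... All present.
Valid - all required fields present


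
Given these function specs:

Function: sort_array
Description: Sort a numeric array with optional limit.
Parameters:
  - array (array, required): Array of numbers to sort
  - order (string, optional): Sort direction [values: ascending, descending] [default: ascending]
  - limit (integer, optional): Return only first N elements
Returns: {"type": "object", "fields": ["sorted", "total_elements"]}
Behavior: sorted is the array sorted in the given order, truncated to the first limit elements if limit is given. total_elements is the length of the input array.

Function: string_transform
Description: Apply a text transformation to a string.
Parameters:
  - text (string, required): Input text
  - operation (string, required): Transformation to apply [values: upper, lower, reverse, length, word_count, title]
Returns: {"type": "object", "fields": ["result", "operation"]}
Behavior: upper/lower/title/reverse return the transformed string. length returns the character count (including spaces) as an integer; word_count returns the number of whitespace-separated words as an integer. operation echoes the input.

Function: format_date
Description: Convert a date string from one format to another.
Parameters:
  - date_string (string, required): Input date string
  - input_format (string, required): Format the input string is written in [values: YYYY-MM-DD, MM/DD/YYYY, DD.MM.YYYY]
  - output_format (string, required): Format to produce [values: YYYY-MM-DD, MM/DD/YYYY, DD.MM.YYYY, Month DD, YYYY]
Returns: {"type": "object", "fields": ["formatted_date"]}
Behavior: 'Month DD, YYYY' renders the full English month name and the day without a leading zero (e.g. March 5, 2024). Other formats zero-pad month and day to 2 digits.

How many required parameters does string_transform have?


Parameters of string_transform: text (required), operation (required)
Required count:
2


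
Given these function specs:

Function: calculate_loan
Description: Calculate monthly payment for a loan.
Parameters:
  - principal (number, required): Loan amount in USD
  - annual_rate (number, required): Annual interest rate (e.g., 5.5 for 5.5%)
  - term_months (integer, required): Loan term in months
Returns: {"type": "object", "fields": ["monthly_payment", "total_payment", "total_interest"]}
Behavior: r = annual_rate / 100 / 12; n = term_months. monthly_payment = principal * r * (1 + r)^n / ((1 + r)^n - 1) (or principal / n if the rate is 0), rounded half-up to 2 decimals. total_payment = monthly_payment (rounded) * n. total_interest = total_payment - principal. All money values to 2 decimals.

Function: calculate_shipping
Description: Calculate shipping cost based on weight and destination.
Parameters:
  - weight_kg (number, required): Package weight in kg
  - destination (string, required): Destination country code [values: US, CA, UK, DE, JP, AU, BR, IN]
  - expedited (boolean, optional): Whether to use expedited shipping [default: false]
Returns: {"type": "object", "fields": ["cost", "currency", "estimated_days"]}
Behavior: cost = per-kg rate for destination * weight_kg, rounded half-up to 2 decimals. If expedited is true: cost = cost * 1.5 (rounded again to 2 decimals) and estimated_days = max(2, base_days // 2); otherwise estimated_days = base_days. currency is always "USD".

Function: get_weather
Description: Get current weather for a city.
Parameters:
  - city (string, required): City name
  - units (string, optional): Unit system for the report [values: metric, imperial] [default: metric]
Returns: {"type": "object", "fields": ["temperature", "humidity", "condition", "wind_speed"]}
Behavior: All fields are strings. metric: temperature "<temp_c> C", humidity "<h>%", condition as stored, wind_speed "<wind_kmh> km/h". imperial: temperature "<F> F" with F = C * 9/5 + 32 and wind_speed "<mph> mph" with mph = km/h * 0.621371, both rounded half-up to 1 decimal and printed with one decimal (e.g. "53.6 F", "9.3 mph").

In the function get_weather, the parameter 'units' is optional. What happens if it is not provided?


The get_weather spec declares:
  - units (string, optional): Unit system for the report [values: metric, imperial] [default: metric]
It defaults to metric


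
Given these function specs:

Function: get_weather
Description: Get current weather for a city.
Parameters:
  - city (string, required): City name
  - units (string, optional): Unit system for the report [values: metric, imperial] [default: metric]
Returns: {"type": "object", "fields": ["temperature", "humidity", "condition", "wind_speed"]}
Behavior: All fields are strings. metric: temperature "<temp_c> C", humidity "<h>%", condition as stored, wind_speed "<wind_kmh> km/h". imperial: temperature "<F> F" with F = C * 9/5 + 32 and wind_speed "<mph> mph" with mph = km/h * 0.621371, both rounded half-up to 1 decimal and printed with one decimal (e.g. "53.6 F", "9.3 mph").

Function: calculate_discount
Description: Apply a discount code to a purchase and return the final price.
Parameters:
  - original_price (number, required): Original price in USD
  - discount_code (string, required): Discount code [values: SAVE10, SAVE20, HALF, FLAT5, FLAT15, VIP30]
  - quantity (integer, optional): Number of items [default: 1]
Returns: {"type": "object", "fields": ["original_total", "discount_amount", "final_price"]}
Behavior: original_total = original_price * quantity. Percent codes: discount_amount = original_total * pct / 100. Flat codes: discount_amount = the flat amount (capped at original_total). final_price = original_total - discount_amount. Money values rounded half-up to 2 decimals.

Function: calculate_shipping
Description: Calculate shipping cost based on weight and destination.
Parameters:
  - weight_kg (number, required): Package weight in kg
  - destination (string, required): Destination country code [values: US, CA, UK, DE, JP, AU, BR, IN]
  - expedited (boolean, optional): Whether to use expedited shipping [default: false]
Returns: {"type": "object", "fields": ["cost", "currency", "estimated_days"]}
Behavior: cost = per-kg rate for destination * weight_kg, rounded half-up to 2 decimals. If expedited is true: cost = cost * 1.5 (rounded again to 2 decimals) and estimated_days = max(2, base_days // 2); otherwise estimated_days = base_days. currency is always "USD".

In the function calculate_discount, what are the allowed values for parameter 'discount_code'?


The calculate_discount spec declares:
  - discount_code (string, required): Discount code [values: SAVE10, SAVE20, HALF, FLAT5, FLAT15, VIP30]
Allowed values:
SAVE10, SAVE20, HALF, FLAT5, FLAT15, VIP30


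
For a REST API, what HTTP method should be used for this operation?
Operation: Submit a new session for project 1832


GET = read, POST = create, PUT = update/replace, DELETE = remove
This operation is a create.
POST


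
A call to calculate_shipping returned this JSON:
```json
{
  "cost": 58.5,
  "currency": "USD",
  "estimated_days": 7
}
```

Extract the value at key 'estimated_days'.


7


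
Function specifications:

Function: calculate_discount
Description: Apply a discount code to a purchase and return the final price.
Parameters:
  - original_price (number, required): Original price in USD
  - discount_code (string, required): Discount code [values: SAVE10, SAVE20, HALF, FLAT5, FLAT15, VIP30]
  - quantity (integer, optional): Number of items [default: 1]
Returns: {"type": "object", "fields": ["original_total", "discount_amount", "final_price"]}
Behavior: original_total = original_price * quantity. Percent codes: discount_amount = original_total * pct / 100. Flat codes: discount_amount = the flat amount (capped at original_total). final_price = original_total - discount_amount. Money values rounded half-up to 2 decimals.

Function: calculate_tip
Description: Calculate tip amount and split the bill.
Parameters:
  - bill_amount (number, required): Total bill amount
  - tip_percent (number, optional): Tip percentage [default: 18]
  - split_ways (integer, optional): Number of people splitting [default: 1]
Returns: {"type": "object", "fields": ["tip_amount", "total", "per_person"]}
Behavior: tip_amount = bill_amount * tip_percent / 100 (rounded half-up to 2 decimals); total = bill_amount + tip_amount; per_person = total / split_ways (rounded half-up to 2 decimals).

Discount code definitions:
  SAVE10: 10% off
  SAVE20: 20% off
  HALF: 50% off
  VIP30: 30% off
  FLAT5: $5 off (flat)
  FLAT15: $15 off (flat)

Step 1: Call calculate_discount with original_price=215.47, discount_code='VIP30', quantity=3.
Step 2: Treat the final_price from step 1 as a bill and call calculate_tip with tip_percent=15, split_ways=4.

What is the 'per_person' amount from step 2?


Step 1: calculate_discount(original_price=215.47, discount_code=VIP30, quantity=3)
  original_total = 215.47 * 3 = 646.41
  VIP30 = 30% off: discount_amount = 646.41 * 30/100 = 193.923 -> 193.92
  final_price = 646.41 - 193.92 = 452.49
  -> final_price = 452.49
Step 2: calculate_tip(bill_amount=452.49, tip_percent=15, split_ways=4)
  tip_amount = 452.49 * 15/100 = 67.8735 -> 67.87
  total = 452.49 + 67.87 = 520.36
  per_person = 520.36 / 4 = 130.09 -> 130.09
  -> per_person = 130.09
$130.09


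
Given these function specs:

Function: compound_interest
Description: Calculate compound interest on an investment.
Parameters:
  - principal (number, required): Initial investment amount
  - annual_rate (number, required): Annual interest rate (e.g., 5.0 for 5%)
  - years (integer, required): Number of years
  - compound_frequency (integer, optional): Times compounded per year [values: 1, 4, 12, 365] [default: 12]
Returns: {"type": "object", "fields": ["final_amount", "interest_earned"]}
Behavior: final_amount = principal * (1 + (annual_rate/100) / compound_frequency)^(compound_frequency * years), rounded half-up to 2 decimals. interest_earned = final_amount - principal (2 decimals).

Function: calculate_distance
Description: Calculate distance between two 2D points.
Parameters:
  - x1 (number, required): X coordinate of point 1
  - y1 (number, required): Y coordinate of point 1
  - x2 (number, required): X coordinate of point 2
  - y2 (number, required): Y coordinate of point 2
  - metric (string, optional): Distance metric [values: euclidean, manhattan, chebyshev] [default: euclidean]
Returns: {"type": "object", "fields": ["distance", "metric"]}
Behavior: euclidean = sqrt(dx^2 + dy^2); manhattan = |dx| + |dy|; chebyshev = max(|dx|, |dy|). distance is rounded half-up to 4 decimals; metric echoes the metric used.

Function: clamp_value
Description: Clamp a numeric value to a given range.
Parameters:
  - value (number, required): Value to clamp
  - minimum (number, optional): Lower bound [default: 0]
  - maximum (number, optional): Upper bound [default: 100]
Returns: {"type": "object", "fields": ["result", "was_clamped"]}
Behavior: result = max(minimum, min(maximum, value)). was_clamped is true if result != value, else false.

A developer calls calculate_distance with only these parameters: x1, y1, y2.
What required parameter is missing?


Required parameters: x1, y1, x2, y2
Provided: x1, y1, y2
Missing: x2
x2


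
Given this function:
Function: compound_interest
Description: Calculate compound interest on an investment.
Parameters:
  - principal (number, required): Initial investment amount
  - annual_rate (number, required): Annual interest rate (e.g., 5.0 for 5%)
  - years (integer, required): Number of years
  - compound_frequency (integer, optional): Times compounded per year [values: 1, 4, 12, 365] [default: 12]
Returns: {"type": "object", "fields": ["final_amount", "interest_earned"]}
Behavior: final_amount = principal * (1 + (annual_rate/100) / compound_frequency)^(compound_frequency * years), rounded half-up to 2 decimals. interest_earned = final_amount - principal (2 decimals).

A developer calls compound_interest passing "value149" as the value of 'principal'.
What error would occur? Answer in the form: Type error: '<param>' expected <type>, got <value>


Spec: 'principal' is declared as number; "value149" is a string.
Type error: 'principal' expected number, got "value149"


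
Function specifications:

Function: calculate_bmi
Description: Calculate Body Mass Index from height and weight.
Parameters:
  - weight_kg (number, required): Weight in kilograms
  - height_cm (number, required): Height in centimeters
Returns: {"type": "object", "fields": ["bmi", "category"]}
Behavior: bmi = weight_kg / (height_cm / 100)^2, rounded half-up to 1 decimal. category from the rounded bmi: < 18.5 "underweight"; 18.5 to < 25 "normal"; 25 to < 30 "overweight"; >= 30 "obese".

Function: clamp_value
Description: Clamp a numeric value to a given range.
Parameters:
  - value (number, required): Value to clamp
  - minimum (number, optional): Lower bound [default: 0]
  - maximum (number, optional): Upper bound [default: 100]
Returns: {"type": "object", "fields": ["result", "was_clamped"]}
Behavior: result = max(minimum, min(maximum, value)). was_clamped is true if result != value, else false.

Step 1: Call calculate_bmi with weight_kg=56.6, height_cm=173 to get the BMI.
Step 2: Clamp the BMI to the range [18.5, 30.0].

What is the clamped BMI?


Step 1: calculate_bmi(weight_kg=56.6, height_cm=173)
  height_m = 173 / 100 = 1.73
  bmi = 56.6 / 1.73^2 = 56.6 / 2.9929 = 18.911424 -> 18.9
  18.5 <= 18.9 < 25 -> normal
  -> bmi = 18.9
Step 2: clamp_value(value=18.9, minimum=18.5, maximum=30.0)
  result = max(18.5, min(30.0, 18.9)) = max(18.5, 18.9) = 18.9
  was_clamped = (18.9 != 18.9) = false
  -> result = 18.9
18.9


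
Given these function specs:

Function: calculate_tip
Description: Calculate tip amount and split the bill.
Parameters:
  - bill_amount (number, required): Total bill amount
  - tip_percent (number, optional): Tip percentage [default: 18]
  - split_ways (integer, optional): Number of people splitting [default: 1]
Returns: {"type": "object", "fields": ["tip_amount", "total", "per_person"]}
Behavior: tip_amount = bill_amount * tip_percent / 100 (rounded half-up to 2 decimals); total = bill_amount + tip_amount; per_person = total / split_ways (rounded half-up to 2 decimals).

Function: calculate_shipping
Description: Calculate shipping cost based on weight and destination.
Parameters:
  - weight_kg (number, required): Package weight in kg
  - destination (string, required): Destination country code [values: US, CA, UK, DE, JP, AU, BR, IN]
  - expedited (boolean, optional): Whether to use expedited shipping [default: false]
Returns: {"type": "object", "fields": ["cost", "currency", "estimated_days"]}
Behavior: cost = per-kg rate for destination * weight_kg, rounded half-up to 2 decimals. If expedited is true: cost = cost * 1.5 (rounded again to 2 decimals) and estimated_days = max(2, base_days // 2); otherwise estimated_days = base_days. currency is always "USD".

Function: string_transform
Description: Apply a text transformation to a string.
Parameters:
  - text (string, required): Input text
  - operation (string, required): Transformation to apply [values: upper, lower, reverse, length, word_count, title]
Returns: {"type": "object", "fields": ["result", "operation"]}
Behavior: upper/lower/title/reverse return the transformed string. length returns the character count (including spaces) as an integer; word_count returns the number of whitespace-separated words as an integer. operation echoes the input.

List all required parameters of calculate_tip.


Parameters of calculate_tip and their required/optional flag:
  bill_amount: required
  tip_percent: optional
  split_ways: optional
bill_amount


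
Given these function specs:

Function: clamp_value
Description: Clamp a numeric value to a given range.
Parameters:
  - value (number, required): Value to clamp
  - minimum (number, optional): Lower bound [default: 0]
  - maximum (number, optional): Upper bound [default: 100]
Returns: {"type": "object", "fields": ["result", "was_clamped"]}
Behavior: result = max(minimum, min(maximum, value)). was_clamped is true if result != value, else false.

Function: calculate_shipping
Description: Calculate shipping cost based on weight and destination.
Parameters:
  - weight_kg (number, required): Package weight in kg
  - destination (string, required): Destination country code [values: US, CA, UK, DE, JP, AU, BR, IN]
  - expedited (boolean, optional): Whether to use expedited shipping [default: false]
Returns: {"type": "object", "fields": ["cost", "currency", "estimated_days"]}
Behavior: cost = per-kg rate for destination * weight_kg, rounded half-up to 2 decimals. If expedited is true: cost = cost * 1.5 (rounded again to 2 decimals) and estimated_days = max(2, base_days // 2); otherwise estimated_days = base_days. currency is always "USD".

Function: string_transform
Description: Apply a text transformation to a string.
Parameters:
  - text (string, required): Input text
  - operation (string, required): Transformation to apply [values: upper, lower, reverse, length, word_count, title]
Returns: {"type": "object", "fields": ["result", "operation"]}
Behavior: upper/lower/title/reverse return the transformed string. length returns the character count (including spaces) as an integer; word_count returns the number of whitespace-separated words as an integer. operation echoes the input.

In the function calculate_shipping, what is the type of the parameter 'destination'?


The calculate_shipping spec declares:
  - destination (string, required): Destination country code [values: US, CA, UK, DE, JP, AU, BR, IN]
Type:
string


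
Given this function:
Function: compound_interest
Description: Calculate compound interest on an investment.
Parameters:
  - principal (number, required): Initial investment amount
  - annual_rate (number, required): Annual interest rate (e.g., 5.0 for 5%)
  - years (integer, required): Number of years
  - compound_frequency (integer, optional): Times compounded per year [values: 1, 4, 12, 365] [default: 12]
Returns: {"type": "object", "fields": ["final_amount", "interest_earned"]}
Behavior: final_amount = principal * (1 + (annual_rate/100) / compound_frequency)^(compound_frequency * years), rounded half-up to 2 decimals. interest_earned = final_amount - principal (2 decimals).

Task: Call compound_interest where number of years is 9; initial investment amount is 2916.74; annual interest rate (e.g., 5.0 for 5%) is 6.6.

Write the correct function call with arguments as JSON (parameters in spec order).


Mapping each described value to its parameter name:
  'Number of years' -> years = 9
  'Initial investment amount' -> principal = 2916.74
  'Annual interest rate (e.g., 5.0 for 5%)' -> annual_rate = 6.6
compound_interest({"principal": 2916.74, "annual_rate": 6.6, "years": 9})
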